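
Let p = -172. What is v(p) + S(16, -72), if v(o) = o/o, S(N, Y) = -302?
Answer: -301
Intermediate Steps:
v(o) = 1
v(p) + S(16, -72) = 1 - 302 = -301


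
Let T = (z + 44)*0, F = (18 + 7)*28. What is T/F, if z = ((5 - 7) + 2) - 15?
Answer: 0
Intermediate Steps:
F = 700 (F = 25*28 = 700)
z = -15 (z = (-2 + 2) - 15 = 0 - 15 = -15)
T = 0 (T = (-15 + 44)*0 = 29*0 = 0)
T/F = 0/700 = 0*(1/700) = 0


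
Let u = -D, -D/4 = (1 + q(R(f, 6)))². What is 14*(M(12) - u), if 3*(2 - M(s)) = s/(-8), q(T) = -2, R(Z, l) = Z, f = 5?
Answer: -21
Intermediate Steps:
D = -4 (D = -4*(1 - 2)² = -4*(-1)² = -4*1 = -4)
M(s) = 2 + s/24 (M(s) = 2 - s/(3*(-8)) = 2 - s*(-1)/(3*8) = 2 - (-1)*s/24 = 2 + s/24)
u = 4 (u = -1*(-4) = 4)
14*(M(12) - u) = 14*((2 + (1/24)*12) - 1*4) = 14*((2 + ½) - 4) = 14*(5/2 - 4) = 14*(-3/2) = -21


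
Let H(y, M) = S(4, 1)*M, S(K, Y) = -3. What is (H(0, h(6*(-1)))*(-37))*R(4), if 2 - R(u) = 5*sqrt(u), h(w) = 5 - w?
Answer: -9768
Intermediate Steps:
R(u) = 2 - 5*sqrt(u)
H(y, M) = -3*M
(H(0, h(6*(-1)))*(-37))*R(4) = (-3*(5 - 6*(-1))*(-37))*(2 - 5*sqrt(4)) = (-3*(5 - 1*(-6))*(-37))*(2 - 5*2) = (-3*(5 + 6)*(-37))*(2 - 10) = (-3*11*(-37))*(-8) = -33*(-37)*(-8) = 1221*(-8) = -9768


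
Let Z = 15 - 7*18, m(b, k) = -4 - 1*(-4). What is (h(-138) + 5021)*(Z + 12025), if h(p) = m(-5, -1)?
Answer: 59820194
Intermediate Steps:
m(b, k) = 0 (m(b, k) = -4 + 4 = 0)
h(p) = 0
Z = -111 (Z = 15 - 126 = -111)
(h(-138) + 5021)*(Z + 12025) = (0 + 5021)*(-111 + 12025) = 5021*11914 = 59820194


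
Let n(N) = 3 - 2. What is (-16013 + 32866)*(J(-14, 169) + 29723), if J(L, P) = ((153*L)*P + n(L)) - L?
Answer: -5599577780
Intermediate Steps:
n(N) = 1
J(L, P) = 1 - L + 153*L*P (J(L, P) = ((153*L)*P + 1) - L = (153*L*P + 1) - L = (1 + 153*L*P) - L = 1 - L + 153*L*P)
(-16013 + 32866)*(J(-14, 169) + 29723) = (-16013 + 32866)*((1 - 1*(-14) + 153*(-14)*169) + 29723) = 16853*((1 + 14 - 361998) + 29723) = 16853*(-361983 + 29723) = 16853*(-332260) = -5599577780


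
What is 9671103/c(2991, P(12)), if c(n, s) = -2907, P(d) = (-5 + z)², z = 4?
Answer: -1074567/323 ≈ -3326.8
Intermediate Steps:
P(d) = 1 (P(d) = (-5 + 4)² = (-1)² = 1)
9671103/c(2991, P(12)) = 9671103/(-2907) = 9671103*(-1/2907) = -1074567/323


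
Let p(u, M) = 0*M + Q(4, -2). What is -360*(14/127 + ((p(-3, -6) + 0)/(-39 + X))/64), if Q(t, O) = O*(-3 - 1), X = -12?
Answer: -83775/2159 ≈ -38.803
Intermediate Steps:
Q(t, O) = -4*O (Q(t, O) = O*(-4) = -4*O)
p(u, M) = 8 (p(u, M) = 0*M - 4*(-2) = 0 + 8 = 8)
-360*(14/127 + ((p(-3, -6) + 0)/(-39 + X))/64) = -360*(14/127 + ((8 + 0)/(-39 - 12))/64) = -360*(14*(1/127) + (8/(-51))*(1/64)) = -360*(14/127 + (8*(-1/51))*(1/64)) = -360*(14/127 - 8/51*1/64) = -360*(14/127 - 1/408) = -360*5585/51816 = -83775/2159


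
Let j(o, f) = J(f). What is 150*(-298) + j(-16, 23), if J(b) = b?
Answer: -44677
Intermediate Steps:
j(o, f) = f
150*(-298) + j(-16, 23) = 150*(-298) + 23 = -44700 + 23 = -44677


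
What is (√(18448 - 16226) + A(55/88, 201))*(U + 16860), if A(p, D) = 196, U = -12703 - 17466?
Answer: -2608564 - 13309*√2222 ≈ -3.2359e+6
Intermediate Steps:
U = -30169
(√(18448 - 16226) + A(55/88, 201))*(U + 16860) = (√(18448 - 16226) + 196)*(-30169 + 16860) = (√2222 + 196)*(-13309) = (196 + √2222)*(-13309) = -2608564 - 13309*√2222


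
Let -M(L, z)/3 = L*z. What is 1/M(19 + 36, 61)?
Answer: -1/10065 ≈ -9.9354e-5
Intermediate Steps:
M(L, z) = -3*L*z
1/M(19 + 36, 61) = 1/(-3*(19 + 36)*61) = 1/(-3*55*61) = 1/(-10065) = -1/10065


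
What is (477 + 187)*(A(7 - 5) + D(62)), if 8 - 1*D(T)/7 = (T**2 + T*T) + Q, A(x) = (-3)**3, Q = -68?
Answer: -35398504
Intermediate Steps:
A(x) = -27
D(T) = 532 - 14*T**2 (D(T) = 56 - 7*((T**2 + T*T) - 68) = 56 - 7*((T**2 + T**2) - 68) = 56 - 7*(2*T**2 - 68) = 56 - 7*(-68 + 2*T**2) = 56 + (476 - 14*T**2) = 532 - 14*T**2)
(477 + 187)*(A(7 - 5) + D(62)) = (477 + 187)*(-27 + (532 - 14*62**2)) = 664*(-27 + (532 - 14*3844)) = 664*(-27 + (532 - 53816)) = 664*(-27 - 53284) = 664*(-53311) = -35398504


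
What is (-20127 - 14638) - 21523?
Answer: -56288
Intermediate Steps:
(-20127 - 14638) - 21523 = -34765 - 21523 = -56288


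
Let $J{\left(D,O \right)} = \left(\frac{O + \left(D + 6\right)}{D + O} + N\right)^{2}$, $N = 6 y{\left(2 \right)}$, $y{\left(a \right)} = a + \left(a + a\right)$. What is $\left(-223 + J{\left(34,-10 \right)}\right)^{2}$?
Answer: $\frac{347188689}{256} \approx 1.3562 \cdot 10^{6}$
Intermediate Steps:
$y{\left(a \right)} = 3 a$ ($y{\left(a \right)} = a + 2 a = 3 a$)
$N = 36$ ($N = 6 \cdot 3 \cdot 2 = 6 \cdot 6 = 36$)
$J{\left(D,O \right)} = \left(36 + \frac{6 + D + O}{D + O}\right)^{2}$ ($J{\left(D,O \right)} = \left(\frac{O + \left(D + 6\right)}{D + O} + 36\right)^{2} = \left(\frac{O + \left(6 + D\right)}{D + O} + 36\right)^{2} = \left(\frac{6 + D + O}{D + O} + 36\right)^{2} = \left(36 + \frac{6 + D + O}{D + O}\right)^{2}$)
$\left(-223 + J{\left(34,-10 \right)}\right)^{2} = \left(-223 + \frac{\left(6 + 37 \cdot 34 + 37 \left(-10\right)\right)^{2}}{\left(34 - 10\right)^{2}}\right)^{2} = \left(-223 + \frac{\left(6 + 1258 - 370\right)^{2}}{576}\right)^{2} = \left(-223 + \frac{894^{2}}{576}\right)^{2} = \left(-223 + \frac{1}{576} \cdot 799236\right)^{2} = \left(-223 + \frac{22201}{16}\right)^{2} = \left(\frac{18633}{16}\right)^{2} = \frac{347188689}{256}$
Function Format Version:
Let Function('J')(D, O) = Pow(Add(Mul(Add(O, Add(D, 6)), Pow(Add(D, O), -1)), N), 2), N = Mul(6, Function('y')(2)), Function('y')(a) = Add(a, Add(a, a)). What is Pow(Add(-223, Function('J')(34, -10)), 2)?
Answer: Rational(347188689, 256) ≈ 1.3562e+6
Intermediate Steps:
Function('y')(a) = Mul(3, a) (Function('y')(a) = Add(a, Mul(2, a)) = Mul(3, a))
N = 36 (N = Mul(6, Mul(3, 2)) = Mul(6, 6) = 36)
Function('J')(D, O) = Pow(Add(36, Mul(Pow(Add(D, O), -1), Add(6, D, O))), 2) (Function('J')(D, O) = Pow(Add(Mul(Add(O, Add(D, 6)), Pow(Add(D, O), -1)), 36), 2) = Pow(Add(Mul(Add(O, Add(6, D)), Pow(Add(D, O), -1)), 36), 2) = Pow(Add(Mul(Add(6, D, O), Pow(Add(D, O), -1)), 36), 2) = Pow(Add(Mul(Pow(Add(D, O), -1), Add(6, D, O)), 36), 2) = Pow(Add(36, Mul(Pow(Add(D, O), -1), Add(6, D, O))), 2))
Pow(Add(-223, Function('J')(34, -10)), 2) = Pow(Add(-223, Mul(Pow(Add(34, -10), -2), Pow(Add(6, Mul(37, 34), Mul(37, -10)), 2))), 2) = Pow(Add(-223, Mul(Pow(24, -2), Pow(Add(6, 1258, -370), 2))), 2) = Pow(Add(-223, Mul(Rational(1, 576), Pow(894, 2))), 2) = Pow(Add(-223, Mul(Rational(1, 576), 799236)), 2) = Pow(Add(-223, Rational(22201, 16)), 2) = Pow(Rational(18633, 16), 2) = Rational(347188689, 256)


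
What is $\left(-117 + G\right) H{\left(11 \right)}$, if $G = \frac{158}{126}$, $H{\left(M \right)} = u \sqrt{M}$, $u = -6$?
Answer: $\frac{14584 \sqrt{11}}{21} \approx 2303.3$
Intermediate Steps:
$H{\left(M \right)} = - 6 \sqrt{M}$
$G = \frac{79}{63}$ ($G = 158 \cdot \frac{1}{126} = \frac{79}{63} \approx 1.254$)
$\left(-117 + G\right) H{\left(11 \right)} = \left(-117 + \frac{79}{63}\right) \left(- 6 \sqrt{11}\right) = - \frac{7292 \left(- 6 \sqrt{11}\right)}{63} = \frac{14584 \sqrt{11}}{21}$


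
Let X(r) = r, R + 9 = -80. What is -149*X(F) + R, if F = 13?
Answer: -2026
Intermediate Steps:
R = -89 (R = -9 - 80 = -89)
-149*X(F) + R = -149*13 - 89 = -1937 - 89 = -2026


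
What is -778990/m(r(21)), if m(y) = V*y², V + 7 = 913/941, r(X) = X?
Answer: 366514795/1251117 ≈ 292.95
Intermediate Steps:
V = -5674/941 (V = -7 + 913/941 = -5674/941 ≈ -6.0298)
m(y) = -5674*y²/941
-778990/m(r(21)) = -778990/((-5674/941*21²)) = -778990/((-5674/941*441)) = -778990/(-2502234/941) = -778990*(-941/2502234) = 366514795/1251117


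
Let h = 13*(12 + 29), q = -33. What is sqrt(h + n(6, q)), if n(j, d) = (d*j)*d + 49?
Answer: 2*sqrt(1779) ≈ 84.356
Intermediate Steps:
n(j, d) = 49 + j*d**2 (n(j, d) = j*d**2 + 49 = 49 + j*d**2)
h = 533 (h = 13*41 = 533)
sqrt(h + n(6, q)) = sqrt(533 + (49 + 6*(-33)**2)) = sqrt(533 + (49 + 6*1089)) = sqrt(533 + (49 + 6534)) = sqrt(533 + 6583) = sqrt(7116) = 2*sqrt(1779)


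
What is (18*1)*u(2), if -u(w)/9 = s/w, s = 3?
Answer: -243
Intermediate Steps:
u(w) = -27/w
(18*1)*u(2) = (18*1)*(-27/2) = 18*(-27*1/2) = 18*(-27/2) = -243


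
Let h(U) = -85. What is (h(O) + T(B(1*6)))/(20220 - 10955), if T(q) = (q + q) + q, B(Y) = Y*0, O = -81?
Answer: -1/109 ≈ -0.0091743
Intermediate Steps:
B(Y) = 0
T(q) = 3*q (T(q) = 2*q + q = 3*q)
(h(O) + T(B(1*6)))/(20220 - 10955) = (-85 + 3*0)/(20220 - 10955) = (-85 + 0)/9265 = -85*1/9265 = -1/109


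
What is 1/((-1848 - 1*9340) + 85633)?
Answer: 1/74445 ≈ 1.3433e-5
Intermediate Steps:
1/((-1848 - 1*9340) + 85633) = 1/((-1848 - 9340) + 85633) = 1/(-11188 + 85633) = 1/74445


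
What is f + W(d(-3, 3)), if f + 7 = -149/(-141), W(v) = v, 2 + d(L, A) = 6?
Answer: -274/141 ≈ -1.9433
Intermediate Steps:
d(L, A) = 4 (d(L, A) = -2 + 6 = 4)
f = -838/141 (f = -7 - 149/(-141) = -7 - 149*(-1/141) = -7 + 149/141 = -838/141 ≈ -5.9433)
f + W(d(-3, 3)) = -838/141 + 4 = -274/141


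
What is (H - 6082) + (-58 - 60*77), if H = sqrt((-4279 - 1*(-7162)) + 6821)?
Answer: -10760 + 2*sqrt(2426) ≈ -10661.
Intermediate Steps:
H = 2*sqrt(2426) (H = sqrt((-4279 + 7162) + 6821) = sqrt(2883 + 6821) = sqrt(9704) = 2*sqrt(2426) ≈ 98.509)
(H - 6082) + (-58 - 60*77) = (2*sqrt(2426) - 6082) + (-58 - 60*77) = (-6082 + 2*sqrt(2426)) + (-58 - 4620) = (-6082 + 2*sqrt(2426)) - 4678 = -10760 + 2*sqrt(2426)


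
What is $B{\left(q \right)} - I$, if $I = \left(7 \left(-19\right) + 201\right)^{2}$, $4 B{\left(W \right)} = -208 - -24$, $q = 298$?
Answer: $-4670$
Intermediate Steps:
$B{\left(W \right)} = -46$ ($B{\left(W \right)} = \frac{-208 - -24}{4} = \frac{-208 + 24}{4} = \frac{1}{4} \left(-184\right) = -46$)
$I = 4624$ ($I = \left(-133 + 201\right)^{2} = 68^{2} = 4624$)
$B{\left(q \right)} - I = -46 - 4624 = -4670$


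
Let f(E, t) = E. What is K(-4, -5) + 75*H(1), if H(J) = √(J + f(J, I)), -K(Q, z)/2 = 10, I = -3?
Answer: -20 + 75*√2 ≈ 86.066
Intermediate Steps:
K(Q, z) = -20 (K(Q, z) = -2*10 = -20)
H(J) = √2*√J (H(J) = √(J + J) = √(2*J) = √2*√J)
K(-4, -5) + 75*H(1) = -20 + 75*(√2*√1) = -20 + 75*(√2*1) = -20 + 75*√2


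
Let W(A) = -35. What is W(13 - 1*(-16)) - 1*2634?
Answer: -2669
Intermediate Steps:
W(13 - 1*(-16)) - 1*2634 = -35 - 1*2634 = -35 - 2634 = -2669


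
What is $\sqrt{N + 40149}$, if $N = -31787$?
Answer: $\sqrt{8362} \approx 91.444$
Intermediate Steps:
$\sqrt{N + 40149} = \sqrt{-31787 + 40149} = \sqrt{8362}$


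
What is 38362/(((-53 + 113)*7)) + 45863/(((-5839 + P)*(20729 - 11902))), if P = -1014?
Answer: 165753786683/1814742930 ≈ 91.337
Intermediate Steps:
38362/(((-53 + 113)*7)) + 45863/(((-5839 + P)*(20729 - 11902))) = 38362/(((-53 + 113)*7)) + 45863/(((-5839 - 1014)*(20729 - 11902))) = 38362/((60*7)) + 45863/((-6853*8827)) = 38362/420 + 45863/(-60491431) = 38362*(1/420) + 45863*(-1/60491431) = 19181/210 - 45863/60491431 = 165753786683/1814742930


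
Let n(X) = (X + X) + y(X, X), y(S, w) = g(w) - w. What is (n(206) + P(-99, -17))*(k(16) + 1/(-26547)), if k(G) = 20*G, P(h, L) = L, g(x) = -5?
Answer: 1563087176/26547 ≈ 58880.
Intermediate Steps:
y(S, w) = -5 - w
n(X) = -5 + X (n(X) = (X + X) + (-5 - X) = 2*X + (-5 - X) = -5 + X)
(n(206) + P(-99, -17))*(k(16) + 1/(-26547)) = ((-5 + 206) - 17)*(20*16 + 1/(-26547)) = (201 - 17)*(320 - 1/26547) = 184*(8495039/26547) = 1563087176/26547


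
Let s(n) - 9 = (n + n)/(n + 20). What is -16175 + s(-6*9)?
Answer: -274768/17 ≈ -16163.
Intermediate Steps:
s(n) = 9 + 2*n/(20 + n) (s(n) = 9 + (n + n)/(n + 20) = 9 + (2*n)/(20 + n) = 9 + 2*n/(20 + n))
-16175 + s(-6*9) = -16175 + (180 + 11*(-6*9))/(20 - 6*9) = -16175 + (180 + 11*(-54))/(20 - 54) = -16175 + (180 - 594)/(-34) = -16175 - 1/34*(-414) = -16175 + 207/17 = -274768/17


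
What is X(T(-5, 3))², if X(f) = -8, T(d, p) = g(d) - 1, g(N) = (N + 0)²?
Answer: 64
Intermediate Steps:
g(N) = N²
T(d, p) = -1 + d² (T(d, p) = d² - 1 = -1 + d²)
X(T(-5, 3))² = (-8)² = 64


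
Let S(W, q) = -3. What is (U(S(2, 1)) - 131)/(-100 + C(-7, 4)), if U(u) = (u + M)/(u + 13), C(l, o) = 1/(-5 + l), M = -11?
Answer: 7944/6005 ≈ 1.3229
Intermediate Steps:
U(u) = (-11 + u)/(13 + u) (U(u) = (u - 11)/(u + 13) = (-11 + u)/(13 + u))
(U(S(2, 1)) - 131)/(-100 + C(-7, 4)) = ((-11 - 3)/(13 - 3) - 131)/(-100 + 1/(-5 - 7)) = (-14/10 - 131)/(-100 + 1/(-12)) = ((⅒)*(-14) - 131)/(-100 - 1/12) = (-7/5 - 131)/(-1201/12) = -12/1201*(-662/5) = 7944/6005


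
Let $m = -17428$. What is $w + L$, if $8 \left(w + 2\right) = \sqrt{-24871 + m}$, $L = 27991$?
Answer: $27989 + \frac{i \sqrt{42299}}{8} \approx 27989.0 + 25.708 i$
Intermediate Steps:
$w = -2 + \frac{i \sqrt{42299}}{8}$ ($w = -2 + \frac{\sqrt{-24871 - 17428}}{8} = -2 + \frac{\sqrt{-42299}}{8} = -2 + \frac{i \sqrt{42299}}{8} \approx -2.0 + 25.708 i$)
$w + L = \left(-2 + \frac{i \sqrt{42299}}{8}\right) + 27991 = 27989 + \frac{i \sqrt{42299}}{8}$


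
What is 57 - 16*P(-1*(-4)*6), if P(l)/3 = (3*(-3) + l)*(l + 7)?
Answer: -22263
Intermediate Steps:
P(l) = 3*(-9 + l)*(7 + l) (P(l) = 3*((3*(-3) + l)*(l + 7)) = 3*((-9 + l)*(7 + l)) = 3*(-9 + l)*(7 + l))
57 - 16*P(-1*(-4)*6) = 57 - 16*(-189 - 6*(-1*(-4))*6 + 3*(-1*(-4)*6)²) = 57 - 16*(-189 - 24*6 + 3*(4*6)²) = 57 - 16*(-189 - 6*24 + 3*24²) = 57 - 16*(-189 - 144 + 3*576) = 57 - 16*(-189 - 144 + 1728) = 57 - 16*1395 = 57 - 22320 = -22263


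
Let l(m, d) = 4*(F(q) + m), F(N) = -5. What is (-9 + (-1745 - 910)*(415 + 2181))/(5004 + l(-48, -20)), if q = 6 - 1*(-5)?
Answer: -6892389/4792 ≈ -1438.3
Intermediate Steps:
q = 11 (q = 6 + 5 = 11)
l(m, d) = -20 + 4*m (l(m, d) = 4*(-5 + m) = -20 + 4*m)
(-9 + (-1745 - 910)*(415 + 2181))/(5004 + l(-48, -20)) = (-9 + (-1745 - 910)*(415 + 2181))/(5004 + (-20 + 4*(-48))) = (-9 - 2655*2596)/(5004 + (-20 - 192)) = (-9 - 6892380)/(5004 - 212) = -6892389/4792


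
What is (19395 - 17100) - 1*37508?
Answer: -35213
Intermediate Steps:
(19395 - 17100) - 1*37508 = 2295 - 37508 = -35213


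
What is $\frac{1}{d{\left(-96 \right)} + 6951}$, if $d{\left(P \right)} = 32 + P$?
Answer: $\frac{1}{6887} \approx 0.0001452$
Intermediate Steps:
$\frac{1}{d{\left(-96 \right)} + 6951} = \frac{1}{\left(32 - 96\right) + 6951} = \frac{1}{-64 + 6951} = \frac{1}{6887}$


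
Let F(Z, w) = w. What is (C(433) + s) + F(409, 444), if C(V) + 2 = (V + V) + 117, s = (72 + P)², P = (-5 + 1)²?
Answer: 9169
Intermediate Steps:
P = 16 (P = (-4)² = 16)
s = 7744 (s = (72 + 16)² = 88² = 7744)
C(V) = 115 + 2*V (C(V) = -2 + ((V + V) + 117) = -2 + (2*V + 117) = -2 + (117 + 2*V) = 115 + 2*V)
(C(433) + s) + F(409, 444) = ((115 + 2*433) + 7744) + 444 = ((115 + 866) + 7744) + 444 = (981 + 7744) + 444 = 8725 + 444 = 9169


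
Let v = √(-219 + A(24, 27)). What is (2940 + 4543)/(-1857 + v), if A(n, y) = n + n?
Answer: -661711/164220 - 1069*I*√19/164220 ≈ -4.0294 - 0.028375*I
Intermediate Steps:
A(n, y) = 2*n
v = 3*I*√19 (v = √(-219 + 2*24) = √(-219 + 48) = √(-171) = 3*I*√19 ≈ 13.077*I)
(2940 + 4543)/(-1857 + v) = (2940 + 4543)/(-1857 + 3*I*√19) = 7483/(-1857 + 3*I*√19)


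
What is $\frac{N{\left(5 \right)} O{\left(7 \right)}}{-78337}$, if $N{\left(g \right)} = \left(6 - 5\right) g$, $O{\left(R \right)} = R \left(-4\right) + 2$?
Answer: $\frac{130}{78337} \approx 0.0016595$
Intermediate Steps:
$O{\left(R \right)} = 2 - 4 R$ ($O{\left(R \right)} = - 4 R + 2 = 2 - 4 R$)
$N{\left(g \right)} = g$ ($N{\left(g \right)} = 1 g = g$)
$\frac{N{\left(5 \right)} O{\left(7 \right)}}{-78337} = \frac{5 \left(2 - 28\right)}{-78337} = 5 \left(2 - 28\right) \left(- \frac{1}{78337}\right) = 5 \left(-26\right) \left(- \frac{1}{78337}\right) = \left(-130\right) \left(- \frac{1}{78337}\right) = \frac{130}{78337}$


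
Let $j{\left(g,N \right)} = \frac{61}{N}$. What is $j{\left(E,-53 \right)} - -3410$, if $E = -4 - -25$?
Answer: $\frac{180669}{53} \approx 3408.8$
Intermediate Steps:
$E = 21$ ($E = -4 + 25 = 21$)
$j{\left(E,-53 \right)} - -3410 = \frac{61}{-53} - -3410 = 61 \left(- \frac{1}{53}\right) + 3410 = - \frac{61}{53} + 3410 = \frac{180669}{53}$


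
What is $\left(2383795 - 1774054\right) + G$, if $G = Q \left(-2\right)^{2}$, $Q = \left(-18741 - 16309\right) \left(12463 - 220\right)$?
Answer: $-1715858859$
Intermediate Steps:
$Q = -429117150$ ($Q = \left(-35050\right) 12243 = -429117150$)
$G = -1716468600$ ($G = - 429117150 \left(-2\right)^{2} = \left(-429117150\right) 4 = -1716468600$)
$\left(2383795 - 1774054\right) + G = \left(2383795 - 1774054\right) - 1716468600 = 609741 - 1716468600 = -1715858859$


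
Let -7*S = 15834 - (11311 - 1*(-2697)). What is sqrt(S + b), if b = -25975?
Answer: I*sqrt(1285557)/7 ≈ 161.97*I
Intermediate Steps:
S = -1826/7 (S = -(15834 - (11311 - 1*(-2697)))/7 = -(15834 - (11311 + 2697))/7 = -(15834 - 1*14008)/7 = -(15834 - 14008)/7 = -1/7*1826 = -1826/7 ≈ -260.86)
sqrt(S + b) = sqrt(-1826/7 - 25975) = sqrt(-183651/7) = I*sqrt(1285557)/7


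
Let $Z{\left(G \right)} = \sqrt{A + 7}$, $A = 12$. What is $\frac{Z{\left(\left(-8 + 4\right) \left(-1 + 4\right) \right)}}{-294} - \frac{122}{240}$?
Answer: $- \frac{61}{120} - \frac{\sqrt{19}}{294} \approx -0.52316$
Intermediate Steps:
$Z{\left(G \right)} = \sqrt{19}$ ($Z{\left(G \right)} = \sqrt{12 + 7} = \sqrt{19}$)
$\frac{Z{\left(\left(-8 + 4\right) \left(-1 + 4\right) \right)}}{-294} - \frac{122}{240} = \frac{\sqrt{19}}{-294} - \frac{122}{240} = \sqrt{19} \left(- \frac{1}{294}\right) - \frac{61}{120} = - \frac{\sqrt{19}}{294} - \frac{61}{120} = - \frac{61}{120} - \frac{\sqrt{19}}{294}$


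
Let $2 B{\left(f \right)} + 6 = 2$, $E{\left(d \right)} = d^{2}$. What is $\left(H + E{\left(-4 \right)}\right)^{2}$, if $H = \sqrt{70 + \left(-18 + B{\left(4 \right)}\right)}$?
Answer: $306 + 160 \sqrt{2} \approx 532.27$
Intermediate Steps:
$B{\left(f \right)} = -2$ ($B{\left(f \right)} = -3 + \frac{1}{2} \cdot 2 = -3 + 1 = -2$)
$H = 5 \sqrt{2}$ ($H = \sqrt{70 - 20} = \sqrt{50} = 5 \sqrt{2} \approx 7.0711$)
$\left(H + E{\left(-4 \right)}\right)^{2} = \left(5 \sqrt{2} + \left(-4\right)^{2}\right)^{2} = \left(5 \sqrt{2} + 16\right)^{2} = \left(16 + 5 \sqrt{2}\right)^{2}$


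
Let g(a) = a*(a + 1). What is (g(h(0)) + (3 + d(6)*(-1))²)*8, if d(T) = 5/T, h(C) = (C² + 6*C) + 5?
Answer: 2498/9 ≈ 277.56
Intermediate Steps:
h(C) = 5 + C² + 6*C
g(a) = a*(1 + a)
(g(h(0)) + (3 + d(6)*(-1))²)*8 = ((5 + 0² + 6*0)*(1 + (5 + 0² + 6*0)) + (3 + (5/6)*(-1))²)*8 = ((5 + 0 + 0)*(1 + (5 + 0 + 0)) + (3 + (5*(⅙))*(-1))²)*8 = (5*(1 + 5) + (3 + (⅚)*(-1))²)*8 = (5*6 + (3 - ⅚)²)*8 = (30 + (13/6)²)*8 = (30 + 169/36)*8 = (1249/36)*8 = 2498/9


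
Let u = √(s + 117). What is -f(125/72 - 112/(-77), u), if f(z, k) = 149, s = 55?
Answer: -149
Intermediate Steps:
u = 2*√43 (u = √(55 + 117) = √172 = 2*√43 ≈ 13.115)
-f(125/72 - 112/(-77), u) = -1*149 = -149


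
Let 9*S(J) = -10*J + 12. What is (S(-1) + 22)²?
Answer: 48400/81 ≈ 597.53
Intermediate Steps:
S(J) = 4/3 - 10*J/9 (S(J) = (-10*J + 12)/9 = (12 - 10*J)/9 = 4/3 - 10*J/9)
(S(-1) + 22)² = ((4/3 - 10/9*(-1)) + 22)² = ((4/3 + 10/9) + 22)² = (22/9 + 22)² = (220/9)² = 48400/81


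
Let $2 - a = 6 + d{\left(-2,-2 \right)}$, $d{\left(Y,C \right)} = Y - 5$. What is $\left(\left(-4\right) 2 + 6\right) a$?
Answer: $-6$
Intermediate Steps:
$d{\left(Y,C \right)} = -5 + Y$
$a = 3$ ($a = 2 - \left(6 - 7\right) = 2 - -1 = 2 + 1 = 3$)
$\left(\left(-4\right) 2 + 6\right) a = \left(\left(-4\right) 2 + 6\right) 3 = \left(-8 + 6\right) 3 = \left(-2\right) 3 = -6$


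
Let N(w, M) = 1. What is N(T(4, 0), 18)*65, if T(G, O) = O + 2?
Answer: 65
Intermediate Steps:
T(G, O) = 2 + O
N(T(4, 0), 18)*65 = 1*65 = 65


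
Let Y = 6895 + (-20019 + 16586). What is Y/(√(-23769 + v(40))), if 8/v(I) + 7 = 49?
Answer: -3462*I*√10482045/499145 ≈ -22.456*I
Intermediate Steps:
v(I) = 4/21 (v(I) = 8/(-7 + 49) = 8/42 = 8*(1/42) = 4/21)
Y = 3462 (Y = 6895 - 3433 = 3462)
Y/(√(-23769 + v(40))) = 3462/(√(-23769 + 4/21)) = 3462/(√(-499145/21)) = 3462/((I*√10482045/21)) = 3462*(-I*√10482045/499145) = -3462*I*√10482045/499145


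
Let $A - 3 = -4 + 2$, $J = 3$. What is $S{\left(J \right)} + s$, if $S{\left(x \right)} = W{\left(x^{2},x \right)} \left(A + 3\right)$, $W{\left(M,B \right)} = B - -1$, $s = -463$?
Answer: $-447$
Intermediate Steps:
$A = 1$ ($A = 3 + \left(-4 + 2\right) = 3 - 2 = 1$)
$W{\left(M,B \right)} = 1 + B$ ($W{\left(M,B \right)} = B + 1 = 1 + B$)
$S{\left(x \right)} = 4 + 4 x$ ($S{\left(x \right)} = \left(1 + x\right) \left(1 + 3\right) = \left(1 + x\right) 4 = 4 + 4 x$)
$S{\left(J \right)} + s = \left(4 + 4 \cdot 3\right) - 463 = \left(4 + 12\right) - 463 = 16 - 463 = -447$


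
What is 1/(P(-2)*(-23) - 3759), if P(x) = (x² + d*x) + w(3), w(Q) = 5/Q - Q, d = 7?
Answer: -3/10495 ≈ -0.00028585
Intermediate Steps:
w(Q) = -Q + 5/Q
P(x) = -4/3 + x² + 7*x (P(x) = (x² + 7*x) + (-1*3 + 5/3) = (x² + 7*x) + (-3 + 5*(⅓)) = (x² + 7*x) + (-3 + 5/3) = (x² + 7*x) - 4/3 = -4/3 + x² + 7*x)
1/(P(-2)*(-23) - 3759) = 1/((-4/3 + (-2)² + 7*(-2))*(-23) - 3759) = 1/((-4/3 + 4 - 14)*(-23) - 3759) = 1/(-34/3*(-23) - 3759) = 1/(782/3 - 3759) = 1/(-10495/3) = -3/10495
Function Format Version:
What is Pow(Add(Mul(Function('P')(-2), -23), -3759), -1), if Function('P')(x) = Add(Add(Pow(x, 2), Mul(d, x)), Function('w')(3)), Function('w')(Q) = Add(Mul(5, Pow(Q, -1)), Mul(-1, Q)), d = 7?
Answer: Rational(-3, 10495) ≈ -0.00028585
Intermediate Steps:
Function('w')(Q) = Add(Mul(-1, Q), Mul(5, Pow(Q, -1)))
Function('P')(x) = Add(Rational(-4, 3), Pow(x, 2), Mul(7, x)) (Function('P')(x) = Add(Add(Pow(x, 2), Mul(7, x)), Add(Mul(-1, 3), Mul(5, Pow(3, -1)))) = Add(Add(Pow(x, 2), Mul(7, x)), Add(-3, Mul(5, Rational(1, 3)))) = Add(Add(Pow(x, 2), Mul(7, x)), Add(-3, Rational(5, 3))) = Add(Add(Pow(x, 2), Mul(7, x)), Rational(-4, 3)) = Add(Rational(-4, 3), Pow(x, 2), Mul(7, x)))
Pow(Add(Mul(Function('P')(-2), -23), -3759), -1) = Pow(Add(Mul(Add(Rational(-4, 3), Pow(-2, 2), Mul(7, -2)), -23), -3759), -1) = Pow(Add(Mul(Add(Rational(-4, 3), 4, -14), -23), -3759), -1) = Pow(Add(Mul(Rational(-34, 3), -23), -3759), -1) = Pow(Add(Rational(782, 3), -3759), -1) = Pow(Rational(-10495, 3), -1) = Rational(-3, 10495)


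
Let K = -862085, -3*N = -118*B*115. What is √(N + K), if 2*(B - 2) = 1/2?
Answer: I*√3407630/2 ≈ 922.99*I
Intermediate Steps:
B = 9/4 (B = 2 + (½)/2 = 2 + (½)*(½) = 2 + ¼ = 9/4 ≈ 2.2500)
N = 20355/2 (N = -(-118*9/4)*115/3 = -(-177)*115/2 = -⅓*(-61065/2) = 20355/2 ≈ 10178.)
√(N + K) = √(20355/2 - 862085) = √(-1703815/2) = I*√3407630/2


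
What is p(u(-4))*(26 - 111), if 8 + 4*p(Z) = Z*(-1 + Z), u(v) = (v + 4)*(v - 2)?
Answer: 170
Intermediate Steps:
u(v) = (-2 + v)*(4 + v) (u(v) = (4 + v)*(-2 + v) = (-2 + v)*(4 + v))
p(Z) = -2 + Z*(-1 + Z)/4 (p(Z) = -2 + (Z*(-1 + Z))/4 = -2 + Z*(-1 + Z)/4)
p(u(-4))*(26 - 111) = (-2 - (-8 + (-4)**2 + 2*(-4))/4 + (-8 + (-4)**2 + 2*(-4))**2/4)*(26 - 111) = (-2 - (-8 + 16 - 8)/4 + (-8 + 16 - 8)**2/4)*(-85) = (-2 - 1/4*0 + (1/4)*0**2)*(-85) = (-2 + 0 + (1/4)*0)*(-85) = (-2 + 0 + 0)*(-85) = -2*(-85) = 170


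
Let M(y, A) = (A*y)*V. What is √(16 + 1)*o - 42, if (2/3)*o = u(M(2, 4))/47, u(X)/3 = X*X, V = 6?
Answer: -42 + 10368*√17/47 ≈ 867.54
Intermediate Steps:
M(y, A) = 6*A*y (M(y, A) = (A*y)*6 = 6*A*y)
u(X) = 3*X² (u(X) = 3*(X*X) = 3*X²)
o = 10368/47 (o = 3*((3*(6*4*2)²)/47)/2 = 3*((3*48²)*(1/47))/2 = 3*((3*2304)*(1/47))/2 = 3*(6912*(1/47))/2 = (3/2)*(6912/47) = 10368/47 ≈ 220.60)
√(16 + 1)*o - 42 = √(16 + 1)*(10368/47) - 42 = √17*(10368/47) - 42 = 10368*√17/47 - 42 = -42 + 10368*√17/47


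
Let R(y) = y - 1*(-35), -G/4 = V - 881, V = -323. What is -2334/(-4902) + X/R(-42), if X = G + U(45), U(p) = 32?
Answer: -3958093/5719 ≈ -692.10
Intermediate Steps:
G = 4816 (G = -4*(-323 - 881) = -4*(-1204) = 4816)
X = 4848 (X = 4816 + 32 = 4848)
R(y) = 35 + y (R(y) = y + 35 = 35 + y)
-2334/(-4902) + X/R(-42) = -2334/(-4902) + 4848/(35 - 42) = -2334*(-1/4902) + 4848/(-7) = 389/817 + 4848*(-⅐) = 389/817 - 4848/7 = -3958093/5719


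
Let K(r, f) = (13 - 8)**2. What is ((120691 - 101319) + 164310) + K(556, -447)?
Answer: 183707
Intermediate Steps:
K(r, f) = 25 (K(r, f) = 5**2 = 25)
((120691 - 101319) + 164310) + K(556, -447) = ((120691 - 101319) + 164310) + 25 = (19372 + 164310) + 25 = 183682 + 25 = 183707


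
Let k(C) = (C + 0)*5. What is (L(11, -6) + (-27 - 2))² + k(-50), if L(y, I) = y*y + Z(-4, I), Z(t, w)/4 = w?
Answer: 4374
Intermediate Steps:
Z(t, w) = 4*w
L(y, I) = y² + 4*I (L(y, I) = y*y + 4*I = y² + 4*I)
k(C) = 5*C (k(C) = C*5 = 5*C)
(L(11, -6) + (-27 - 2))² + k(-50) = ((11² + 4*(-6)) + (-27 - 2))² + 5*(-50) = ((121 - 24) - 29)² - 250 = (97 - 29)² - 250 = 68² - 250 = 4624 - 250 = 4374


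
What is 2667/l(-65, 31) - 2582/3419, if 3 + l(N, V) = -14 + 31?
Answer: 1297475/6838 ≈ 189.74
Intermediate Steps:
l(N, V) = 14 (l(N, V) = -3 + (-14 + 31) = -3 + 17 = 14)
2667/l(-65, 31) - 2582/3419 = 2667/14 - 2582/3419 = 2667*(1/14) - 2582*1/3419 = 381/2 - 2582/3419 = 1297475/6838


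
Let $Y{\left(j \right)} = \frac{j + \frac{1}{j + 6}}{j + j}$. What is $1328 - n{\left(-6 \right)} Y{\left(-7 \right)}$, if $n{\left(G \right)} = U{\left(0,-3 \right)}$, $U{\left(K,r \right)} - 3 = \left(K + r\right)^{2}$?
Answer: $\frac{9248}{7} \approx 1321.1$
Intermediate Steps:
$U{\left(K,r \right)} = 3 + \left(K + r\right)^{2}$
$Y{\left(j \right)} = \frac{j + \frac{1}{6 + j}}{2 j}$
$n{\left(G \right)} = 12$ ($n{\left(G \right)} = 3 + \left(0 - 3\right)^{2} = 3 + \left(-3\right)^{2} = 3 + 9 = 12$)
$1328 - n{\left(-6 \right)} Y{\left(-7 \right)} = 1328 - 12 \frac{1 + \left(-7\right)^{2} + 6 \left(-7\right)}{2 \left(-7\right) \left(6 - 7\right)} = 1328 - 12 \cdot \frac{1}{2} \left(- \frac{1}{7}\right) \frac{1}{-1} \left(1 + 49 - 42\right) = 1328 - 12 \cdot \frac{1}{2} \left(- \frac{1}{7}\right) \left(-1\right) 8 = 1328 - 12 \cdot \frac{4}{7} = 1328 - \frac{48}{7} = \frac{9248}{7}$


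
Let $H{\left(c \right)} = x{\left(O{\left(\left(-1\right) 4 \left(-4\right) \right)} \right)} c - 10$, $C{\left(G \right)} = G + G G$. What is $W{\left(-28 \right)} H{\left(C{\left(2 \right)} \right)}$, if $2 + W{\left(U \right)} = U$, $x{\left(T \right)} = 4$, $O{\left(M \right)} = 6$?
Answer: $-420$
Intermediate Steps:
$C{\left(G \right)} = G + G^{2}$
$W{\left(U \right)} = -2 + U$
$H{\left(c \right)} = -10 + 4 c$ ($H{\left(c \right)} = 4 c - 10 = -10 + 4 c$)
$W{\left(-28 \right)} H{\left(C{\left(2 \right)} \right)} = \left(-2 - 28\right) \left(-10 + 4 \cdot 2 \left(1 + 2\right)\right) = - 30 \left(-10 + 4 \cdot 2 \cdot 3\right) = - 30 \left(-10 + 4 \cdot 6\right) = - 30 \left(-10 + 24\right) = \left(-30\right) 14 = -420$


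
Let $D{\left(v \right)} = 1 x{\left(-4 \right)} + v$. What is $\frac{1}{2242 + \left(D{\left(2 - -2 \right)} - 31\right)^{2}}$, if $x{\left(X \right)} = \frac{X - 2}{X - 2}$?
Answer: $\frac{1}{2918} \approx 0.0003427$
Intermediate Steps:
$x{\left(X \right)} = 1$ ($x{\left(X \right)} = \frac{-2 + X}{-2 + X} = 1$)
$D{\left(v \right)} = 1 + v$ ($D{\left(v \right)} = 1 \cdot 1 + v = 1 + v$)
$\frac{1}{2242 + \left(D{\left(2 - -2 \right)} - 31\right)^{2}} = \frac{1}{2242 + \left(\left(1 + \left(2 - -2\right)\right) - 31\right)^{2}} = \frac{1}{2242 + \left(\left(1 + \left(2 + 2\right)\right) - 31\right)^{2}} = \frac{1}{2242 + \left(\left(1 + 4\right) - 31\right)^{2}} = \frac{1}{2242 + \left(5 - 31\right)^{2}} = \frac{1}{2242 + \left(-26\right)^{2}} = \frac{1}{2242 + 676} = \frac{1}{2918}$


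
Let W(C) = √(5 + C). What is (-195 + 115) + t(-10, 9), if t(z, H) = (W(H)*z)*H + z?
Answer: -90 - 90*√14 ≈ -426.75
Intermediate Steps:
t(z, H) = z + H*z*√(5 + H) (t(z, H) = (√(5 + H)*z)*H + z = (z*√(5 + H))*H + z = H*z*√(5 + H) + z = z + H*z*√(5 + H))
(-195 + 115) + t(-10, 9) = (-195 + 115) - 10*(1 + 9*√(5 + 9)) = -80 - 10*(1 + 9*√14) = -80 + (-10 - 90*√14) = -90 - 90*√14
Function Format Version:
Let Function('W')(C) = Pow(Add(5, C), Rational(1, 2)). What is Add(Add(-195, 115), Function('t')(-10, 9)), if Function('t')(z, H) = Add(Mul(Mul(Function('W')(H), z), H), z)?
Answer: Add(-90, Mul(-90, Pow(14, Rational(1, 2)))) ≈ -426.75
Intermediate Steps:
Function('t')(z, H) = Add(z, Mul(H, z, Pow(Add(5, H), Rational(1, 2)))) (Function('t')(z, H) = Add(Mul(Mul(Pow(Add(5, H), Rational(1, 2)), z), H), z) = Add(Mul(Mul(z, Pow(Add(5, H), Rational(1, 2))), H), z) = Add(Mul(H, z, Pow(Add(5, H), Rational(1, 2))), z) = Add(z, Mul(H, z, Pow(Add(5, H), Rational(1, 2)))))
Add(Add(-195, 115), Function('t')(-10, 9)) = Add(Add(-195, 115), Mul(-10, Add(1, Mul(9, Pow(Add(5, 9), Rational(1, 2)))))) = Add(-80, Mul(-10, Add(1, Mul(9, Pow(14, Rational(1, 2)))))) = Add(-80, Add(-10, Mul(-90, Pow(14, Rational(1, 2))))) = Add(-90, Mul(-90, Pow(14, Rational(1, 2))))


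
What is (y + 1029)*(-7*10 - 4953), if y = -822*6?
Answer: 19604769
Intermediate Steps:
y = -4932
(y + 1029)*(-7*10 - 4953) = (-4932 + 1029)*(-7*10 - 4953) = -3903*(-70 - 4953) = -3903*(-5023) = 19604769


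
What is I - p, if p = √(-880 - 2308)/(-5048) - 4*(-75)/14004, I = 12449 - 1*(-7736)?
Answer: 23555870/1167 + I*√797/2524 ≈ 20185.0 + 0.011185*I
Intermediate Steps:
I = 20185 (I = 12449 + 7736 = 20185)
p = 25/1167 - I*√797/2524 (p = √(-3188)*(-1/5048) + 300*(1/14004) = (2*I*√797)*(-1/5048) + 25/1167 = -I*√797/2524 + 25/1167 = 25/1167 - I*√797/2524 ≈ 0.021422 - 0.011185*I)
I - p = 20185 - (25/1167 - I*√797/2524) = 20185 + (-25/1167 + I*√797/2524) = 23555870/1167 + I*√797/2524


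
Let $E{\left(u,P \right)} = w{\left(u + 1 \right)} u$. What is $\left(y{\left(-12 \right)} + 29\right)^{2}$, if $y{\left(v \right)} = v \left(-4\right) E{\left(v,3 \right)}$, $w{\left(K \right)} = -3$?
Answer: $3087049$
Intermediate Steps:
$E{\left(u,P \right)} = - 3 u$
$y{\left(v \right)} = 12 v^{2}$ ($y{\left(v \right)} = v \left(-4\right) \left(- 3 v\right) = - 4 v \left(- 3 v\right) = 12 v^{2}$)
$\left(y{\left(-12 \right)} + 29\right)^{2} = \left(12 \left(-12\right)^{2} + 29\right)^{2} = \left(12 \cdot 144 + 29\right)^{2} = \left(1728 + 29\right)^{2} = 1757^{2} = 3087049$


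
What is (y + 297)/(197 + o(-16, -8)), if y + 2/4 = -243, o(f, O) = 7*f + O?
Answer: 107/154 ≈ 0.69481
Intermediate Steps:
o(f, O) = O + 7*f
y = -487/2 (y = -½ - 243 = -487/2 ≈ -243.50)
(y + 297)/(197 + o(-16, -8)) = (-487/2 + 297)/(197 + (-8 + 7*(-16))) = 107/(2*(197 + (-8 - 112))) = 107/(2*(197 - 120)) = (107/2)/77 = (107/2)*(1/77) = 107/154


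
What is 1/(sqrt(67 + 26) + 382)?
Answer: 382/145831 - sqrt(93)/145831 ≈ 0.0025533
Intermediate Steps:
1/(sqrt(67 + 26) + 382) = 1/(sqrt(93) + 382) = 1/(382 + sqrt(93))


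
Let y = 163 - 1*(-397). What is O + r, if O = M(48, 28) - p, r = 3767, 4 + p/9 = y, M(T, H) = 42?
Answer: -1195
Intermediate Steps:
y = 560 (y = 163 + 397 = 560)
p = 5004 (p = -36 + 9*560 = -36 + 5040 = 5004)
O = -4962 (O = 42 - 1*5004 = 42 - 5004 = -4962)
O + r = -4962 + 3767 = -1195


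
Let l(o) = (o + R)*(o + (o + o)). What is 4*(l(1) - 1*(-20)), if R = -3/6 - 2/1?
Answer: 62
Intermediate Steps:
R = -5/2 (R = -3*⅙ - 2*1 = -½ - 2 = -5/2 ≈ -2.5000)
l(o) = 3*o*(-5/2 + o) (l(o) = (o - 5/2)*(o + (o + o)) = (-5/2 + o)*(o + 2*o) = (-5/2 + o)*(3*o) = 3*o*(-5/2 + o))
4*(l(1) - 1*(-20)) = 4*((3/2)*1*(-5 + 2*1) - 1*(-20)) = 4*((3/2)*1*(-5 + 2) + 20) = 4*((3/2)*1*(-3) + 20) = 4*(-9/2 + 20) = 4*(31/2) = 62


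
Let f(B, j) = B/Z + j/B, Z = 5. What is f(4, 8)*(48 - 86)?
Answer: -532/5 ≈ -106.40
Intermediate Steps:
f(B, j) = B/5 + j/B
f(4, 8)*(48 - 86) = ((⅕)*4 + 8/4)*(48 - 86) = (⅘ + 8*(¼))*(-38) = (⅘ + 2)*(-38) = (14/5)*(-38) = -532/5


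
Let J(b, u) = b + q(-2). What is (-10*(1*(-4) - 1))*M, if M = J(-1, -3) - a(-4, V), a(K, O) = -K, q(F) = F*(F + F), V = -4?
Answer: 150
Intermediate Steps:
q(F) = 2*F² (q(F) = F*(2*F) = 2*F²)
J(b, u) = 8 + b (J(b, u) = b + 2*(-2)² = b + 2*4 = b + 8 = 8 + b)
M = 3 (M = (8 - 1) - (-1)*(-4) = 7 - 1*4 = 7 - 4 = 3)
(-10*(1*(-4) - 1))*M = -10*(1*(-4) - 1)*3 = -10*(-4 - 1)*3 = -10*(-5)*3 = 50*3 = 150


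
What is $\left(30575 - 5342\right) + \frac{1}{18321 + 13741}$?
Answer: $\frac{809020447}{32062} \approx 25233.0$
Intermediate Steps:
$\left(30575 - 5342\right) + \frac{1}{18321 + 13741} = 25233 + \frac{1}{32062} = \frac{809020447}{32062}$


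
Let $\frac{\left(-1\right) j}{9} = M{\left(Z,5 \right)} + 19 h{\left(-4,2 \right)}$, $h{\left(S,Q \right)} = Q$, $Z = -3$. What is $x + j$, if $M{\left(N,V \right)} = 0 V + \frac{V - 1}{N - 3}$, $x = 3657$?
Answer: $3321$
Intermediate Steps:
$M{\left(N,V \right)} = \frac{-1 + V}{-3 + N}$ ($M{\left(N,V \right)} = 0 + \frac{-1 + V}{-3 + N} = \frac{-1 + V}{-3 + N}$)
$j = -336$ ($j = - 9 \left(\frac{-1 + 5}{-3 - 3} + 19 \cdot 2\right) = - 9 \left(\frac{1}{-6} \cdot 4 + 38\right) = - 9 \left(\left(- \frac{1}{6}\right) 4 + 38\right) = - 9 \left(- \frac{2}{3} + 38\right) = \left(-9\right) \frac{112}{3} = -336$)
$x + j = 3657 - 336 = 3321$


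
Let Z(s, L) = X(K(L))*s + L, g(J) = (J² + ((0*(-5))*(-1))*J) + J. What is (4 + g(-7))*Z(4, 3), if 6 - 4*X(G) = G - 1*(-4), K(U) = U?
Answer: 92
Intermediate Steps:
X(G) = ½ - G/4 (X(G) = 3/2 - (G - 1*(-4))/4 = 3/2 - (G + 4)/4 = 3/2 - (4 + G)/4 = 3/2 + (-1 - G/4) = ½ - G/4)
g(J) = J + J² (g(J) = (J² + (0*(-1))*J) + J = (J² + 0*J) + J = (J² + 0) + J = J² + J = J + J²)
Z(s, L) = L + s*(½ - L/4) (Z(s, L) = (½ - L/4)*s + L = s*(½ - L/4) + L = L + s*(½ - L/4))
(4 + g(-7))*Z(4, 3) = (4 - 7*(1 - 7))*(3 - ¼*4*(-2 + 3)) = (4 - 7*(-6))*(3 - ¼*4*1) = (4 + 42)*(3 - 1) = 46*2 = 92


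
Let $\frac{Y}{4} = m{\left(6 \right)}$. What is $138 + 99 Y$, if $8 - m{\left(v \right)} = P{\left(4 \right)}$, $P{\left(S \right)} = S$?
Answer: $1722$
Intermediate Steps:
$m{\left(v \right)} = 4$ ($m{\left(v \right)} = 8 - 4 = 4$)
$Y = 16$ ($Y = 4 \cdot 4 = 16$)
$138 + 99 Y = 138 + 99 \cdot 16 = 138 + 1584 = 1722$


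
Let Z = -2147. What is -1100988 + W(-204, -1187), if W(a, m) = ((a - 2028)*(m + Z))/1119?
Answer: -408188028/373 ≈ -1.0943e+6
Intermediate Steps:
W(a, m) = (-2147 + m)*(-2028 + a)/1119 (W(a, m) = ((a - 2028)*(m - 2147))/1119 = ((-2028 + a)*(-2147 + m))*(1/1119) = ((-2147 + m)*(-2028 + a))*(1/1119) = (-2147 + m)*(-2028 + a)/1119)
-1100988 + W(-204, -1187) = -1100988 + (1451372/373 - 2147/1119*(-204) - 676/373*(-1187) + (1/1119)*(-204)*(-1187)) = -1100988 + (1451372/373 + 145996/373 + 802412/373 + 80716/373) = -1100988 + 2480496/373 = -408188028/373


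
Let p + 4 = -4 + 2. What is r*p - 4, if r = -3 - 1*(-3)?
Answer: -4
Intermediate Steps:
p = -6 (p = -4 + (-4 + 2) = -4 - 2 = -6)
r = 0 (r = -3 + 3 = 0)
r*p - 4 = 0*(-6) - 4 = 0 - 4 = -4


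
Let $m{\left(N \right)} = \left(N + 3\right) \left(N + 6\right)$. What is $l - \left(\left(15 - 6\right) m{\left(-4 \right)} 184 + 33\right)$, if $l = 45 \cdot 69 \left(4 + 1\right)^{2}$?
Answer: $80904$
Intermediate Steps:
$l = 77625$ ($l = 3105 \cdot 5^{2} = 3105 \cdot 25 = 77625$)
$m{\left(N \right)} = \left(3 + N\right) \left(6 + N\right)$
$l - \left(\left(15 - 6\right) m{\left(-4 \right)} 184 + 33\right) = 77625 - \left(\left(15 - 6\right) \left(18 + \left(-4\right)^{2} + 9 \left(-4\right)\right) 184 + 33\right) = 77625 - \left(9 \left(18 + 16 - 36\right) 184 + 33\right) = 77625 - \left(9 \left(-2\right) 184 + 33\right) = 77625 - \left(\left(-18\right) 184 + 33\right) = 77625 - \left(-3312 + 33\right) = 77625 - -3279 = 77625 + 3279 = 80904$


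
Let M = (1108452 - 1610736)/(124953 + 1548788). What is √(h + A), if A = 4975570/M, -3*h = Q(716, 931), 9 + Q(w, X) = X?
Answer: I*√116194611699715334/83714 ≈ 4071.9*I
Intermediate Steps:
Q(w, X) = -9 + X
h = -922/3 (h = -(-9 + 931)/3 = -⅓*922 = -922/3 ≈ -307.33)
M = -502284/1673741 ≈ -0.30010
A = -4163907753685/251142 (A = 4975570/(-502284/1673741) = 4975570*(-1673741/502284) = -4163907753685/251142 ≈ -1.6580e+7)
√(h + A) = √(-922/3 - 4163907753685/251142) = √(-1387994979331/83714) = I*√116194611699715334/83714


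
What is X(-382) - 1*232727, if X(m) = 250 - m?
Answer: -232095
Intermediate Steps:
X(-382) - 1*232727 = (250 - 1*(-382)) - 1*232727 = (250 + 382) - 232727 = 632 - 232727 = -232095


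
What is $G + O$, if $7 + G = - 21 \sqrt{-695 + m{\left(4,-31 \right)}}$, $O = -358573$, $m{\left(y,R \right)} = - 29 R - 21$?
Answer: $-358580 - 21 \sqrt{183} \approx -3.5886 \cdot 10^{5}$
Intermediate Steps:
$m{\left(y,R \right)} = -21 - 29 R$
$G = -7 - 21 \sqrt{183}$ ($G = -7 - 21 \sqrt{-695 - -878} = -7 - 21 \sqrt{-695 + \left(-21 + 899\right)} = -7 - 21 \sqrt{-695 + 878} = -7 - 21 \sqrt{183} \approx -291.08$)
$G + O = \left(-7 - 21 \sqrt{183}\right) - 358573 = -358580 - 21 \sqrt{183}$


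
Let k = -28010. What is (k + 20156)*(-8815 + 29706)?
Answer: -164077914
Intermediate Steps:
(k + 20156)*(-8815 + 29706) = (-28010 + 20156)*(-8815 + 29706) = -7854*20891 = -164077914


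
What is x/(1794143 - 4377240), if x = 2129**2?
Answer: -4532641/2583097 ≈ -1.7547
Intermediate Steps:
x = 4532641
x/(1794143 - 4377240) = 4532641/(1794143 - 4377240) = 4532641/(-2583097) = 4532641*(-1/2583097) = -4532641/2583097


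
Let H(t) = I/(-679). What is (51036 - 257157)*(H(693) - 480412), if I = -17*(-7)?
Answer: 9605234683701/97 ≈ 9.9023e+10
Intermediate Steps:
I = 119
H(t) = -17/97 (H(t) = 119/(-679) = 119*(-1/679) = -17/97)
(51036 - 257157)*(H(693) - 480412) = (51036 - 257157)*(-17/97 - 480412) = -206121*(-46599981/97) = 9605234683701/97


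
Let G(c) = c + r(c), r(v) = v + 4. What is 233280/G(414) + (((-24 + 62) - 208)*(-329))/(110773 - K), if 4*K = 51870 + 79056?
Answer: 570376715/2029079 ≈ 281.10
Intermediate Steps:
r(v) = 4 + v
G(c) = 4 + 2*c (G(c) = c + (4 + c) = 4 + 2*c)
K = 65463/2 (K = (51870 + 79056)/4 = (¼)*130926 = 65463/2 ≈ 32732.)
233280/G(414) + (((-24 + 62) - 208)*(-329))/(110773 - K) = 233280/(4 + 2*414) + (((-24 + 62) - 208)*(-329))/(110773 - 1*65463/2) = 233280/(4 + 828) + ((38 - 208)*(-329))/(110773 - 65463/2) = 233280/832 + (-170*(-329))/(156083/2) = 233280*(1/832) + 55930*(2/156083) = 3645/13 + 111860/156083 = 570376715/2029079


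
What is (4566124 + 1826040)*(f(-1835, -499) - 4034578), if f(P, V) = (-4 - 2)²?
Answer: -25789454128888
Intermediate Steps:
f(P, V) = 36 (f(P, V) = (-6)² = 36)
(4566124 + 1826040)*(f(-1835, -499) - 4034578) = (4566124 + 1826040)*(36 - 4034578) = 6392164*(-4034542) = -25789454128888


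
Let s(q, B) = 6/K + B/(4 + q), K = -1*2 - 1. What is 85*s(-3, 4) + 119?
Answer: 289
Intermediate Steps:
K = -3 (K = -2 - 1 = -3)
s(q, B) = -2 + B/(4 + q) (s(q, B) = 6/(-3) + B/(4 + q) = 6*(-⅓) + B/(4 + q) = -2 + B/(4 + q))
85*s(-3, 4) + 119 = 85*((-8 + 4 - 2*(-3))/(4 - 3)) + 119 = 85*((-8 + 4 + 6)/1) + 119 = 85*(1*2) + 119 = 85*2 + 119 = 170 + 119 = 289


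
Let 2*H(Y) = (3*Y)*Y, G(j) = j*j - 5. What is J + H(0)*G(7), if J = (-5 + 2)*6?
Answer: -18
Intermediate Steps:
G(j) = -5 + j² (G(j) = j² - 5 = -5 + j²)
J = -18 (J = -3*6 = -18)
H(Y) = 3*Y²/2 (H(Y) = ((3*Y)*Y)/2 = (3*Y²)/2 = 3*Y²/2)
J + H(0)*G(7) = -18 + ((3/2)*0²)*(-5 + 7²) = -18 + ((3/2)*0)*(-5 + 49) = -18 + 0*44 = -18 + 0 = -18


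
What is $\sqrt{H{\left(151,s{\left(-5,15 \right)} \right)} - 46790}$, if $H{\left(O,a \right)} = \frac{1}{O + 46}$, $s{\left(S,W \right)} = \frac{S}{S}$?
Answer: $\frac{3 i \sqrt{201763657}}{197} \approx 216.31 i$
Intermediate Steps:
$s{\left(S,W \right)} = 1$
$H{\left(O,a \right)} = \frac{1}{46 + O}$
$\sqrt{H{\left(151,s{\left(-5,15 \right)} \right)} - 46790} = \sqrt{\frac{1}{46 + 151} - 46790} = \sqrt{\frac{1}{197} - 46790} = \sqrt{- \frac{9217629}{197}} = \frac{3 i \sqrt{201763657}}{197}$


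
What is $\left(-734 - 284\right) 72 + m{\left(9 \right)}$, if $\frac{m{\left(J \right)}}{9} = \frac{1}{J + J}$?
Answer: $- \frac{146591}{2} \approx -73296.0$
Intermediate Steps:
$m{\left(J \right)} = \frac{9}{2 J}$ ($m{\left(J \right)} = \frac{9}{J + J} = \frac{9}{2 J}$)
$\left(-734 - 284\right) 72 + m{\left(9 \right)} = \left(-734 - 284\right) 72 + \frac{9}{2 \cdot 9} = \left(-1018\right) 72 + \frac{9}{2} \cdot \frac{1}{9} = -73296 + \frac{1}{2} = - \frac{146591}{2}$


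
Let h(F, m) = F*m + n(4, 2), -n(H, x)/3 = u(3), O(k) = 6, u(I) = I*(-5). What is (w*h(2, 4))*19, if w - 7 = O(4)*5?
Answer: 37259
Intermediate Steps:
u(I) = -5*I
n(H, x) = 45 (n(H, x) = -(-15)*3 = -3*(-15) = 45)
w = 37 (w = 7 + 6*5 = 7 + 30 = 37)
h(F, m) = 45 + F*m (h(F, m) = F*m + 45 = 45 + F*m)
(w*h(2, 4))*19 = (37*(45 + 2*4))*19 = (37*(45 + 8))*19 = (37*53)*19 = 1961*19 = 37259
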